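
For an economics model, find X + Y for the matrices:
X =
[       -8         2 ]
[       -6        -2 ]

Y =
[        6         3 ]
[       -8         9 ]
X + Y =
[       -2         5 ]
[      -14         7 ]

Matrix addition is elementwise: (X+Y)[i][j] = X[i][j] + Y[i][j].
  (X+Y)[0][0] = (-8) + (6) = -2
  (X+Y)[0][1] = (2) + (3) = 5
  (X+Y)[1][0] = (-6) + (-8) = -14
  (X+Y)[1][1] = (-2) + (9) = 7
X + Y =
[       -2         5 ]
[      -14         7 ]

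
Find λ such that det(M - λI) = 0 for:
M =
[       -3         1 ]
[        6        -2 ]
λ = -5, 0

Solve det(M - λI) = 0. For a 2×2 matrix the characteristic equation is λ² - (trace)λ + det = 0.
trace(M) = a + d = -3 - 2 = -5.
det(M) = a*d - b*c = (-3)*(-2) - (1)*(6) = 6 - 6 = 0.
Characteristic equation: λ² - (-5)λ + (0) = 0.
Discriminant = (-5)² - 4*(0) = 25 - 0 = 25.
λ = (-5 ± √25) / 2 = (-5 ± 5) / 2 = -5, 0.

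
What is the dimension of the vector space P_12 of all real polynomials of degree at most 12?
Dimension = 13

A polynomial of degree at most 12 can be written as a₀ + a₁x + a₂x² + … + a_12x^12, with 13 free coefficients a₀, …, a_12.
The set {1, x, x², …, x^12} is a basis: it spans P_12 (every such polynomial is a linear combination of these) and is linearly independent (a polynomial is zero iff all its coefficients are zero).
Therefore dim(P_12) = 12 + 1 = 13.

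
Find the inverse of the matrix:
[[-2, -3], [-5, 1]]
[[-1/17, -3/17], [-5/17, 2/17]]

For [[a,b],[c,d]], inverse = (1/det)·[[d,-b],[-c,a]]
det = -2·1 - -3·-5 = -17
Inverse = (1/-17)·[[1, 3], [5, -2]]
        = [[-1/17, -3/17], [-5/17, 2/17]]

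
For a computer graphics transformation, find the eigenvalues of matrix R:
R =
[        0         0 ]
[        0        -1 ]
λ = -1, 0

Solve det(R - λI) = 0. For a 2×2 matrix the characteristic equation is λ² - (trace)λ + det = 0.
trace(R) = a + d = 0 - 1 = -1.
det(R) = a*d - b*c = (0)*(-1) - (0)*(0) = 0 - 0 = 0.
Characteristic equation: λ² - (-1)λ + (0) = 0.
Discriminant = (-1)² - 4*(0) = 1 - 0 = 1.
λ = (-1 ± √1) / 2 = (-1 ± 1) / 2 = -1, 0.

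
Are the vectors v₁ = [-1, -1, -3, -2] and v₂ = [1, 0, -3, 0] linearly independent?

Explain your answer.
Yes, linearly independent

Two vectors are linearly dependent iff one is a scalar multiple of the other.
No single scalar k satisfies v₂ = k·v₁ (the ratios of corresponding entries disagree), so v₁ and v₂ are linearly independent.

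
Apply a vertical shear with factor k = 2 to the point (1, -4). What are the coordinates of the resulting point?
(1, -2)

Shear matrix for vertical shear with factor k = 2:
[[1, 0], [2, 1]]
Result: (1, -4) → (1, -2)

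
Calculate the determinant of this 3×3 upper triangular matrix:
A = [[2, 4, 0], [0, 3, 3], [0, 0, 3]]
18

The determinant of a triangular matrix is the product of its diagonal entries (the off-diagonal entries above the diagonal do not affect it).
det(A) = (2) * (3) * (3) = 18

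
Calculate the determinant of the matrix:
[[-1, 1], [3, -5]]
2

For a 2×2 matrix [[a, b], [c, d]], det = ad - bc
det = (-1)(-5) - (1)(3) = 5 - 3 = 2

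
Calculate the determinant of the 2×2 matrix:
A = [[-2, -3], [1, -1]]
5

For A = [[a, b], [c, d]], det(A) = a*d - b*c.
det(A) = (-2)*(-1) - (-3)*(1) = 2 - -3 = 5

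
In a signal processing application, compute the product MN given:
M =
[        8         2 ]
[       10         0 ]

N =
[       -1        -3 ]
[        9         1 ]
MN =
[       10       -22 ]
[      -10       -30 ]

Matrix multiplication: (MN)[i][j] = sum over k of M[i][k] * N[k][j].
  (MN)[0][0] = (8)*(-1) + (2)*(9) = 10
  (MN)[0][1] = (8)*(-3) + (2)*(1) = -22
  (MN)[1][0] = (10)*(-1) + (0)*(9) = -10
  (MN)[1][1] = (10)*(-3) + (0)*(1) = -30
MN =
[       10       -22 ]
[      -10       -30 ]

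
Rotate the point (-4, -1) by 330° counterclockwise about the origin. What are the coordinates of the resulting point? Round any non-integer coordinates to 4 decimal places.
(-3.9641, 1.1340)

Rotation matrix R(θ) = [[cos θ, -sin θ], [sin θ, cos θ]]; for θ = 330°:
R = [[√3/2, 1/2], [-1/2, √3/2]]
Result: R × [-4, -1]ᵀ = [√3/2·-4 + (1/2)·-1, -1/2·-4 + (√3/2)·-1]ᵀ = (-3.9641, 1.1340)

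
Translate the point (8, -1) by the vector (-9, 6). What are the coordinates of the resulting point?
(-1, 5)

Translation by (-9, 6):
x' = 8 + -9 = -1
y' = -1 + 6 = 5
Homogeneous matrix: [[1, 0, -9], [0, 1, 6], [0, 0, 1]]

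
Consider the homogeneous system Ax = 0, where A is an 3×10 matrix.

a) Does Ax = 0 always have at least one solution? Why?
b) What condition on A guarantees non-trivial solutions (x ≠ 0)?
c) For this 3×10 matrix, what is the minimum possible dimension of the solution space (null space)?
a) Yes, x = 0 is always a solution. b) When A has linearly dependent columns (rank < n). c) Minimum nullity = 7.

a) x = 0 satisfies A·0 = 0, so the zero vector is always a solution.
b) Non-trivial solutions exist iff the columns of A are linearly dependent, equivalently rank(A) < n (the number of columns).
c) By rank-nullity, rank(A) + nullity(A) = n = 10. Since A has only 3 rows, rank(A) ≤ 3, so nullity(A) ≥ 10 - 3 = 7.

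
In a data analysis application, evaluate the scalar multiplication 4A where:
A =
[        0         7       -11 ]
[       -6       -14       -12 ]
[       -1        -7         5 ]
4A =
[        0        28       -44 ]
[      -24       -56       -48 ]
[       -4       -28        20 ]

Scalar multiplication is elementwise: (4A)[i][j] = 4 * A[i][j].
  (4A)[0][0] = 4 * (0) = 0
  (4A)[0][1] = 4 * (7) = 28
  (4A)[0][2] = 4 * (-11) = -44
  (4A)[1][0] = 4 * (-6) = -24
  (4A)[1][1] = 4 * (-14) = -56
  (4A)[1][2] = 4 * (-12) = -48
  (4A)[2][0] = 4 * (-1) = -4
  (4A)[2][1] = 4 * (-7) = -28
  (4A)[2][2] = 4 * (5) = 20
4A =
[        0        28       -44 ]
[      -24       -56       -48 ]
[       -4       -28        20 ]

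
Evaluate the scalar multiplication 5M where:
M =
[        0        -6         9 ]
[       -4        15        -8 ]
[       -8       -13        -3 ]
5M =
[        0       -30        45 ]
[      -20        75       -40 ]
[      -40       -65       -15 ]

Scalar multiplication is elementwise: (5M)[i][j] = 5 * M[i][j].
  (5M)[0][0] = 5 * (0) = 0
  (5M)[0][1] = 5 * (-6) = -30
  (5M)[0][2] = 5 * (9) = 45
  (5M)[1][0] = 5 * (-4) = -20
  (5M)[1][1] = 5 * (15) = 75
  (5M)[1][2] = 5 * (-8) = -40
  (5M)[2][0] = 5 * (-8) = -40
  (5M)[2][1] = 5 * (-13) = -65
  (5M)[2][2] = 5 * (-3) = -15
5M =
[        0       -30        45 ]
[      -20        75       -40 ]
[      -40       -65       -15 ]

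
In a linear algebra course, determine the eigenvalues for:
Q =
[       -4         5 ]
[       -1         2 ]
λ = -3, 1

Solve det(Q - λI) = 0. For a 2×2 matrix the characteristic equation is λ² - (trace)λ + det = 0.
trace(Q) = a + d = -4 + 2 = -2.
det(Q) = a*d - b*c = (-4)*(2) - (5)*(-1) = -8 + 5 = -3.
Characteristic equation: λ² - (-2)λ + (-3) = 0.
Discriminant = (-2)² - 4*(-3) = 4 + 12 = 16.
λ = (-2 ± √16) / 2 = (-2 ± 4) / 2 = -3, 1.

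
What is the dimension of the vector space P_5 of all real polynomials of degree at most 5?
Dimension = 6

A polynomial of degree at most 5 can be written as a₀ + a₁x + a₂x² + … + a_5x^5, with 6 free coefficients a₀, …, a_5.
The set {1, x, x², …, x^5} is a basis: it spans P_5 (every such polynomial is a linear combination of these) and is linearly independent (a polynomial is zero iff all its coefficients are zero).
Therefore dim(P_5) = 5 + 1 = 6.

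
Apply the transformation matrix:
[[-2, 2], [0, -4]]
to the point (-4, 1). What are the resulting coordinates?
(10, -4)

Matrix multiplication:
[[-2, 2], [0, -4]] × [-4, 1]ᵀ
= [-2×-4 + 2×1, 0×-4 + -4×1]ᵀ
= [10.0000, -4.0000]ᵀ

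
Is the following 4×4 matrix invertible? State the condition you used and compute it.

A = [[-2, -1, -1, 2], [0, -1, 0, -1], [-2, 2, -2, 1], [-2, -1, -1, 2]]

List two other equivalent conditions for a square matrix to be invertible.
No, not invertible; det(A) = 0 (two rows are equal, so the rows are linearly dependent). Equivalent conditions (failing for this A): rank(A) < 4; Ax = 0 has non-trivial solutions; 0 is an eigenvalue; the columns are linearly dependent.

To check invertibility, compute det(A).
In this matrix, row 0 and the last row are identical, so one row is a scalar multiple of another and the rows are linearly dependent.
A matrix with linearly dependent rows has det = 0 and is not invertible.
Equivalent failed conditions:
- rank(A) < 4.
- Ax = 0 has non-trivial solutions.
- 0 is an eigenvalue.
- The columns are linearly dependent.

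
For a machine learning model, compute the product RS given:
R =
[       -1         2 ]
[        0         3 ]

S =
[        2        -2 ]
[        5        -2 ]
RS =
[        8        -2 ]
[       15        -6 ]

Matrix multiplication: (RS)[i][j] = sum over k of R[i][k] * S[k][j].
  (RS)[0][0] = (-1)*(2) + (2)*(5) = 8
  (RS)[0][1] = (-1)*(-2) + (2)*(-2) = -2
  (RS)[1][0] = (0)*(2) + (3)*(5) = 15
  (RS)[1][1] = (0)*(-2) + (3)*(-2) = -6
RS =
[        8        -2 ]
[       15        -6 ]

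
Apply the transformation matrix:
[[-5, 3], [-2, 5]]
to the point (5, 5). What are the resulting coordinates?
(-10, 15)

Matrix multiplication:
[[-5, 3], [-2, 5]] × [5, 5]ᵀ
= [-5×5 + 3×5, -2×5 + 5×5]ᵀ
= [-10.0000, 15.0000]ᵀ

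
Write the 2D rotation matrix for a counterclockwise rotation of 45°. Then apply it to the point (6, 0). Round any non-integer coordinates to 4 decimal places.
R = [[√2/2, -√2/2], [√2/2, √2/2]]; R·(6, 0) = (4.2426, 4.2426)

Rotation matrix formula: R(θ) = [[cos θ, -sin θ], [sin θ, cos θ]]
For θ = 45°:
cos(45°) = √2/2
sin(45°) = √2/2
R = [[√2/2, -√2/2], [√2/2, √2/2]]
Apply to (6, 0): [√2/2·6 + (-√2/2)·0, √2/2·6 + √2/2·0] = (4.2426, 4.2426)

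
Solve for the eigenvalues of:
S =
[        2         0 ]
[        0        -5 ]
λ = -5, 2

Solve det(S - λI) = 0. For a 2×2 matrix the characteristic equation is λ² - (trace)λ + det = 0.
trace(S) = a + d = 2 - 5 = -3.
det(S) = a*d - b*c = (2)*(-5) - (0)*(0) = -10 - 0 = -10.
Characteristic equation: λ² - (-3)λ + (-10) = 0.
Discriminant = (-3)² - 4*(-10) = 9 + 40 = 49.
λ = (-3 ± √49) / 2 = (-3 ± 7) / 2 = -5, 2.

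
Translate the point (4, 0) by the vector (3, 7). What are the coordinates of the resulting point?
(7, 7)

Translation by (3, 7):
x' = 4 + 3 = 7
y' = 0 + 7 = 7
Homogeneous matrix: [[1, 0, 3], [0, 1, 7], [0, 0, 1]]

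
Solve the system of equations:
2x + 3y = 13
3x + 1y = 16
x = 5, y = 1

Use elimination (row reduction):
Equation 1: 2x + 3y = 13.
Equation 2: 3x + 1y = 16.
Multiply Eq1 by 3 and Eq2 by 2: 6x + 9y = 39;  6x + 2y = 32.
Subtract: (-7)y = -7, so y = 1.
Back-substitute into Eq1: 2x + 3*(1) = 13, so x = 5.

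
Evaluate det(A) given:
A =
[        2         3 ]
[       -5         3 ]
det(A) = 21

For a 2×2 matrix [[a, b], [c, d]], det = a*d - b*c.
det(A) = (2)*(3) - (3)*(-5) = 6 + 15 = 21.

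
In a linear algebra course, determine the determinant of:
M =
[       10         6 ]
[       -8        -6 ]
det(M) = -12

For a 2×2 matrix [[a, b], [c, d]], det = a*d - b*c.
det(M) = (10)*(-6) - (6)*(-8) = -60 + 48 = -12.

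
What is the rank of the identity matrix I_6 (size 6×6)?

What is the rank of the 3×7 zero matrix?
rank(I_6) = 6, rank(0) = 0

The identity I_6 has 6 columns that are the standard basis vectors e_1, …, e_6. These are linearly independent, so all 6 columns are pivots and rank(I_6) = 6.
The 3×7 zero matrix has every entry zero, so every row is the zero row and there are no pivots; rank(0) = 0.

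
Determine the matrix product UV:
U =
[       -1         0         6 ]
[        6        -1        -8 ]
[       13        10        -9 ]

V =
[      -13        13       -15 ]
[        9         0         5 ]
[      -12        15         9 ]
UV =
[      -59        77        69 ]
[        9       -42      -167 ]
[       29        34      -226 ]

Matrix multiplication: (UV)[i][j] = sum over k of U[i][k] * V[k][j].
  (UV)[0][0] = (-1)*(-13) + (0)*(9) + (6)*(-12) = -59
  (UV)[0][1] = (-1)*(13) + (0)*(0) + (6)*(15) = 77
  (UV)[0][2] = (-1)*(-15) + (0)*(5) + (6)*(9) = 69
  (UV)[1][0] = (6)*(-13) + (-1)*(9) + (-8)*(-12) = 9
  (UV)[1][1] = (6)*(13) + (-1)*(0) + (-8)*(15) = -42
  (UV)[1][2] = (6)*(-15) + (-1)*(5) + (-8)*(9) = -167
  (UV)[2][0] = (13)*(-13) + (10)*(9) + (-9)*(-12) = 29
  (UV)[2][1] = (13)*(13) + (10)*(0) + (-9)*(15) = 34
  (UV)[2][2] = (13)*(-15) + (10)*(5) + (-9)*(9) = -226
UV =
[      -59        77        69 ]
[        9       -42      -167 ]
[       29        34      -226 ]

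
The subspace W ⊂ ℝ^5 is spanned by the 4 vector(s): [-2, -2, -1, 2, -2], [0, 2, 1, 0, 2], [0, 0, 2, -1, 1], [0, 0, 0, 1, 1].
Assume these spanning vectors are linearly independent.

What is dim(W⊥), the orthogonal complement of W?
dim(W⊥) = 1

For any subspace W of ℝ^n, dim(W) + dim(W⊥) = n (the whole-space dimension).
Here the given 4 vectors are linearly independent, so dim(W) = 4.
Thus dim(W⊥) = n - dim(W) = 5 - 4 = 1.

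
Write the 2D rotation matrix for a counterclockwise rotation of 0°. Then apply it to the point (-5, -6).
R = [[1, 0], [0, 1]]; R·(-5, -6) = (-5, -6)

Rotation matrix formula: R(θ) = [[cos θ, -sin θ], [sin θ, cos θ]]
For θ = 0°:
cos(0°) = 1
sin(0°) = 0
R = [[1, 0], [0, 1]]
Apply to (-5, -6): [1·-5 + (0)·-6, 0·-5 + 1·-6] = (-5, -6)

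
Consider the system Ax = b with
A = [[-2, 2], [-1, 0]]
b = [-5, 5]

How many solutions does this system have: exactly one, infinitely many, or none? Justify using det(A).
Exactly one solution

Compute det(A) = (-2)*(0) - (2)*(-1) = 2.
Because det(A) ≠ 0, A is invertible and Ax = b has a unique solution for every b (here x = A⁻¹ b).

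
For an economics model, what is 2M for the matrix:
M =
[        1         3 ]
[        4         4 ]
2M =
[        2         6 ]
[        8         8 ]

Scalar multiplication is elementwise: (2M)[i][j] = 2 * M[i][j].
  (2M)[0][0] = 2 * (1) = 2
  (2M)[0][1] = 2 * (3) = 6
  (2M)[1][0] = 2 * (4) = 8
  (2M)[1][1] = 2 * (4) = 8
2M =
[        2         6 ]
[        8         8 ]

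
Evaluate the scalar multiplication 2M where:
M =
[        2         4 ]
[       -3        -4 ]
2M =
[        4         8 ]
[       -6        -8 ]

Scalar multiplication is elementwise: (2M)[i][j] = 2 * M[i][j].
  (2M)[0][0] = 2 * (2) = 4
  (2M)[0][1] = 2 * (4) = 8
  (2M)[1][0] = 2 * (-3) = -6
  (2M)[1][1] = 2 * (-4) = -8
2M =
[        4         8 ]
[       -6        -8 ]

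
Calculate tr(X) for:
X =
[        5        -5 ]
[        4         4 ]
tr(X) = 5 + 4 = 9

The trace of a square matrix is the sum of its diagonal entries.
Diagonal entries of X: X[0][0] = 5, X[1][1] = 4.
tr(X) = 5 + 4 = 9.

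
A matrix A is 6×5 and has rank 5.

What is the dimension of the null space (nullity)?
0

The rank-nullity theorem for an m×n matrix states:
rank(A) + nullity(A) = n (the number of columns).
Here n = 5 and rank(A) = 5, so nullity(A) = 5 - 5 = 0.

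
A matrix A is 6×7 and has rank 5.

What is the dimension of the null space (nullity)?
2

The rank-nullity theorem for an m×n matrix states:
rank(A) + nullity(A) = n (the number of columns).
Here n = 7 and rank(A) = 5, so nullity(A) = 7 - 5 = 2.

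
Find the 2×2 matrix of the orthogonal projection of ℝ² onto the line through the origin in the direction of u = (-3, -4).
[[9/25, 12/25], [12/25, 16/25]]

The orthogonal projection onto the line spanned by a nonzero vector u = (a, b) has matrix P = (u uᵀ) / (uᵀ u) = (1/(a² + b²)) · [[a², ab], [ab, b²]].
Here u = (-3, -4), so a² + b² = 9 + 16 = 25.
P = (1/25) · [[9, 12], [12, 16]] = [[9/25, 12/25], [12/25, 16/25]].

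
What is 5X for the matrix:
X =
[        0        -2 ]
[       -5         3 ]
5X =
[        0       -10 ]
[      -25        15 ]

Scalar multiplication is elementwise: (5X)[i][j] = 5 * X[i][j].
  (5X)[0][0] = 5 * (0) = 0
  (5X)[0][1] = 5 * (-2) = -10
  (5X)[1][0] = 5 * (-5) = -25
  (5X)[1][1] = 5 * (3) = 15
5X =
[        0       -10 ]
[      -25        15 ]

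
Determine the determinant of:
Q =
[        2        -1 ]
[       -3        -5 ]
det(Q) = -13

For a 2×2 matrix [[a, b], [c, d]], det = a*d - b*c.
det(Q) = (2)*(-5) - (-1)*(-3) = -10 - 3 = -13.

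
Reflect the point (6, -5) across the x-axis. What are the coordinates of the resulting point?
(6, 5)

Reflection across x-axis: (6, -5) → (6, 5)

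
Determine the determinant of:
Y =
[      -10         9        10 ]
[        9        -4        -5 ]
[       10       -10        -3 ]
det(Y) = -327

Expand along row 0 (cofactor expansion): det(Y) = a*(e*i - f*h) - b*(d*i - f*g) + c*(d*h - e*g), where the 3×3 is [[a, b, c], [d, e, f], [g, h, i]].
Minor M_00 = (-4)*(-3) - (-5)*(-10) = 12 - 50 = -38.
Minor M_01 = (9)*(-3) - (-5)*(10) = -27 + 50 = 23.
Minor M_02 = (9)*(-10) - (-4)*(10) = -90 + 40 = -50.
det(Y) = (-10)*(-38) - (9)*(23) + (10)*(-50) = 380 - 207 - 500 = -327.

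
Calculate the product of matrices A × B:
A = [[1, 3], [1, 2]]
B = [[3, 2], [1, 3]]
[[6, 11], [5, 8]]

Matrix multiplication:
C[0][0] = 1×3 + 3×1 = 6
C[0][1] = 1×2 + 3×3 = 11
C[1][0] = 1×3 + 2×1 = 5
C[1][1] = 1×2 + 2×3 = 8
Result: [[6, 11], [5, 8]]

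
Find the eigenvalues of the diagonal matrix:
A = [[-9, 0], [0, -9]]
λ₁ = -9, λ₂ = -9

The characteristic polynomial of A is det(A - λI) = (-9 - λ)(-9 - λ) = 0.
The roots are λ = -9 and λ = -9, so the eigenvalues are the diagonal entries.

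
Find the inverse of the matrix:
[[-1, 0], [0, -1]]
[[-1, 0], [0, -1]]

For [[a,b],[c,d]], inverse = (1/det)·[[d,-b],[-c,a]]
det = -1·-1 - 0·0 = 1
Inverse = (1/1)·[[-1, 0], [0, -1]]
        = [[-1, 0], [0, -1]]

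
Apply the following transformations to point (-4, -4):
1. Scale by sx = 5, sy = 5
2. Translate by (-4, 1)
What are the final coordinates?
(-24, -19)

Step 1: Scale (-4, -4) by (sx, sy) = (5, 5) → (-20, -20)
Step 2: Translate by (-4, 1) → (-24, -19)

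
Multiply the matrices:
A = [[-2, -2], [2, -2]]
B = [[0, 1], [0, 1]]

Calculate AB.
[[0, -4], [0, 0]]

Each entry (i,j) of AB = sum over k of A[i][k]*B[k][j].
(AB)[0][0] = (-2)*(0) + (-2)*(0) = 0
(AB)[0][1] = (-2)*(1) + (-2)*(1) = -4
(AB)[1][0] = (2)*(0) + (-2)*(0) = 0
(AB)[1][1] = (2)*(1) + (-2)*(1) = 0
AB = [[0, -4], [0, 0]]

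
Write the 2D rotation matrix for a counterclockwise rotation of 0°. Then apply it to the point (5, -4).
R = [[1, 0], [0, 1]]; R·(5, -4) = (5, -4)

Rotation matrix formula: R(θ) = [[cos θ, -sin θ], [sin θ, cos θ]]
For θ = 0°:
cos(0°) = 1
sin(0°) = 0
R = [[1, 0], [0, 1]]
Apply to (5, -4): [1·5 + (0)·-4, 0·5 + 1·-4] = (5, -4)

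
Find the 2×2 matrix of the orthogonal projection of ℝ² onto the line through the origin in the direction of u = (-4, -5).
[[16/41, 20/41], [20/41, 25/41]]

The orthogonal projection onto the line spanned by a nonzero vector u = (a, b) has matrix P = (u uᵀ) / (uᵀ u) = (1/(a² + b²)) · [[a², ab], [ab, b²]].
Here u = (-4, -5), so a² + b² = 16 + 25 = 41.
P = (1/41) · [[16, 20], [20, 25]] = [[16/41, 20/41], [20/41, 25/41]].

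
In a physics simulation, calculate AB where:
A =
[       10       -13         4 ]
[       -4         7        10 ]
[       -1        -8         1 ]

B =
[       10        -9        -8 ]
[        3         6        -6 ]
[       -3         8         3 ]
AB =
[       49      -136        10 ]
[      -49       158        20 ]
[      -37       -31        59 ]

Matrix multiplication: (AB)[i][j] = sum over k of A[i][k] * B[k][j].
  (AB)[0][0] = (10)*(10) + (-13)*(3) + (4)*(-3) = 49
  (AB)[0][1] = (10)*(-9) + (-13)*(6) + (4)*(8) = -136
  (AB)[0][2] = (10)*(-8) + (-13)*(-6) + (4)*(3) = 10
  (AB)[1][0] = (-4)*(10) + (7)*(3) + (10)*(-3) = -49
  (AB)[1][1] = (-4)*(-9) + (7)*(6) + (10)*(8) = 158
  (AB)[1][2] = (-4)*(-8) + (7)*(-6) + (10)*(3) = 20
  (AB)[2][0] = (-1)*(10) + (-8)*(3) + (1)*(-3) = -37
  (AB)[2][1] = (-1)*(-9) + (-8)*(6) + (1)*(8) = -31
  (AB)[2][2] = (-1)*(-8) + (-8)*(-6) + (1)*(3) = 59
AB =
[       49      -136        10 ]
[      -49       158        20 ]
[      -37       -31        59 ]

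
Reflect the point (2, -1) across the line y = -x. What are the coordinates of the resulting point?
(1, -2)

Reflection across line y = -x: (2, -1) → (1, -2)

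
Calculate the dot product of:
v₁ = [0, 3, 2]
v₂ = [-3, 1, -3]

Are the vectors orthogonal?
-3, No

The dot product is the sum of products of corresponding components.
v₁·v₂ = (0)*(-3) + (3)*(1) + (2)*(-3) = 0 + 3 - 6 = -3.
Two vectors are orthogonal iff their dot product is 0; here the dot product is -3, so the vectors are not orthogonal.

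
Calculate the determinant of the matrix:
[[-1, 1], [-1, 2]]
-1

For a 2×2 matrix [[a, b], [c, d]], det = ad - bc
det = (-1)(2) - (1)(-1) = -2 - -1 = -1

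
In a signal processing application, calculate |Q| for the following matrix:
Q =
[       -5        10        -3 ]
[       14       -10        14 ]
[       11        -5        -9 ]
det(Q) = 1880

Expand along row 0 (cofactor expansion): det(Q) = a*(e*i - f*h) - b*(d*i - f*g) + c*(d*h - e*g), where the 3×3 is [[a, b, c], [d, e, f], [g, h, i]].
Minor M_00 = (-10)*(-9) - (14)*(-5) = 90 + 70 = 160.
Minor M_01 = (14)*(-9) - (14)*(11) = -126 - 154 = -280.
Minor M_02 = (14)*(-5) - (-10)*(11) = -70 + 110 = 40.
det(Q) = (-5)*(160) - (10)*(-280) + (-3)*(40) = -800 + 2800 - 120 = 1880.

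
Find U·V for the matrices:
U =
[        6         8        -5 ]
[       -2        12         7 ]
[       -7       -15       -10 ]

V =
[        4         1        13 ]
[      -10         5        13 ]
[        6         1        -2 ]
UV =
[      -86        41       192 ]
[      -86        65       116 ]
[       62       -92      -266 ]

Matrix multiplication: (UV)[i][j] = sum over k of U[i][k] * V[k][j].
  (UV)[0][0] = (6)*(4) + (8)*(-10) + (-5)*(6) = -86
  (UV)[0][1] = (6)*(1) + (8)*(5) + (-5)*(1) = 41
  (UV)[0][2] = (6)*(13) + (8)*(13) + (-5)*(-2) = 192
  (UV)[1][0] = (-2)*(4) + (12)*(-10) + (7)*(6) = -86
  (UV)[1][1] = (-2)*(1) + (12)*(5) + (7)*(1) = 65
  (UV)[1][2] = (-2)*(13) + (12)*(13) + (7)*(-2) = 116
  (UV)[2][0] = (-7)*(4) + (-15)*(-10) + (-10)*(6) = 62
  (UV)[2][1] = (-7)*(1) + (-15)*(5) + (-10)*(1) = -92
  (UV)[2][2] = (-7)*(13) + (-15)*(13) + (-10)*(-2) = -266
UV =
[      -86        41       192 ]
[      -86        65       116 ]
[       62       -92      -266 ]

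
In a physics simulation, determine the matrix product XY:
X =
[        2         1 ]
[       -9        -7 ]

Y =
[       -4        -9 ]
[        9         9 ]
XY =
[        1        -9 ]
[      -27        18 ]

Matrix multiplication: (XY)[i][j] = sum over k of X[i][k] * Y[k][j].
  (XY)[0][0] = (2)*(-4) + (1)*(9) = 1
  (XY)[0][1] = (2)*(-9) + (1)*(9) = -9
  (XY)[1][0] = (-9)*(-4) + (-7)*(9) = -27
  (XY)[1][1] = (-9)*(-9) + (-7)*(9) = 18
XY =
[        1        -9 ]
[      -27        18 ]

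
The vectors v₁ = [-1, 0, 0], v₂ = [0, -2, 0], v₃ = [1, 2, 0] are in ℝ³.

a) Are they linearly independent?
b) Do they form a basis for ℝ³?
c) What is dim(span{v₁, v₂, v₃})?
Not independent, not a basis, dim(span) = 2

Check whether v₃ can be written as a linear combination of v₁ and v₂.
v₃ = (-1)·v₁ + (-1)·v₂ = [1, 2, 0], so the three vectors are linearly dependent.
Thus they do not form a basis for ℝ³, and dim(span{v₁, v₂, v₃}) = 2 (spanned by v₁ and v₂).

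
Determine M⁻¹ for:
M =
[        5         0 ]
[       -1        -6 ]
det(M) = -30
M⁻¹ =
[      1/5         0 ]
[    -1/30      -1/6 ]

For a 2×2 matrix M = [[a, b], [c, d]] with det(M) ≠ 0, M⁻¹ = (1/det(M)) * [[d, -b], [-c, a]].
det(M) = (5)*(-6) - (0)*(-1) = -30 - 0 = -30.
M⁻¹ = (1/-30) * [[-6, 0], [1, 5]].
Dividing each entry by -30 and reducing:
M⁻¹ =
[      1/5         0 ]
[    -1/30      -1/6 ]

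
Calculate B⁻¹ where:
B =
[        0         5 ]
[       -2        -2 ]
det(B) = 10
B⁻¹ =
[     -1/5      -1/2 ]
[      1/5         0 ]

For a 2×2 matrix B = [[a, b], [c, d]] with det(B) ≠ 0, B⁻¹ = (1/det(B)) * [[d, -b], [-c, a]].
det(B) = (0)*(-2) - (5)*(-2) = 0 + 10 = 10.
B⁻¹ = (1/10) * [[-2, -5], [2, 0]].
Dividing each entry by 10 and reducing:
B⁻¹ =
[     -1/5      -1/2 ]
[      1/5         0 ]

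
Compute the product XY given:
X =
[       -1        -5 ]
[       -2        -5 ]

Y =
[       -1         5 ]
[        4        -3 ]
XY =
[      -19        10 ]
[      -18         5 ]

Matrix multiplication: (XY)[i][j] = sum over k of X[i][k] * Y[k][j].
  (XY)[0][0] = (-1)*(-1) + (-5)*(4) = -19
  (XY)[0][1] = (-1)*(5) + (-5)*(-3) = 10
  (XY)[1][0] = (-2)*(-1) + (-5)*(4) = -18
  (XY)[1][1] = (-2)*(5) + (-5)*(-3) = 5
XY =
[      -19        10 ]
[      -18         5 ]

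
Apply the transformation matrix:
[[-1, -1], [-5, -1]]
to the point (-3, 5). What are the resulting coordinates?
(-2, 10)

Matrix multiplication:
[[-1, -1], [-5, -1]] × [-3, 5]ᵀ
= [-1×-3 + -1×5, -5×-3 + -1×5]ᵀ
= [-2.0000, 10.0000]ᵀ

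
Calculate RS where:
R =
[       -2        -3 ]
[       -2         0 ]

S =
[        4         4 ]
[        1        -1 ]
RS =
[      -11        -5 ]
[       -8        -8 ]

Matrix multiplication: (RS)[i][j] = sum over k of R[i][k] * S[k][j].
  (RS)[0][0] = (-2)*(4) + (-3)*(1) = -11
  (RS)[0][1] = (-2)*(4) + (-3)*(-1) = -5
  (RS)[1][0] = (-2)*(4) + (0)*(1) = -8
  (RS)[1][1] = (-2)*(4) + (0)*(-1) = -8
RS =
[      -11        -5 ]
[       -8        -8 ]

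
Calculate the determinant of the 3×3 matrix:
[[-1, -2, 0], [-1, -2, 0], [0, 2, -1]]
0

Expansion along first row:
det = -1·det([[-2,0],[2,-1]]) - -2·det([[-1,0],[0,-1]]) + 0·det([[-1,-2],[0,2]])
    = -1·(-2·-1 - 0·2) - -2·(-1·-1 - 0·0) + 0·(-1·2 - -2·0)
    = -1·2 - -2·1 + 0·-2
    = -2 + 2 + 0 = 0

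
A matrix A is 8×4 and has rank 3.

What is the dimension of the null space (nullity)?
1

The rank-nullity theorem for an m×n matrix states:
rank(A) + nullity(A) = n (the number of columns).
Here n = 4 and rank(A) = 3, so nullity(A) = 4 - 3 = 1.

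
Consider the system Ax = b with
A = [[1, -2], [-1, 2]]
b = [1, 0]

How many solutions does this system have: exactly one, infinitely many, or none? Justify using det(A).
No solution

det(A) = (1)*(2) - (-2)*(-1) = 0, so A is singular.
The column space of A is span(column 1) = span([1, -1]).
b = [1, 0] is not a scalar multiple of column 1, so b ∉ column space and the system is inconsistent — no solution.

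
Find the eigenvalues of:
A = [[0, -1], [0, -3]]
λ = -3, 0

Solve det(A - λI) = 0. For a 2×2 matrix this is λ² - (trace)λ + det = 0.
trace(A) = 0 - 3 = -3.
det(A) = (0)*(-3) - (-1)*(0) = 0 - 0 = 0.
Characteristic equation: λ² - (-3)λ + (0) = 0.
Discriminant: (-3)² - 4*(0) = 9 - 0 = 9.
Roots: λ = (-3 ± √9) / 2 = -3, 0.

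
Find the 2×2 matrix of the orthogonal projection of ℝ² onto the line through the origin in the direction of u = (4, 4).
[[1/2, 1/2], [1/2, 1/2]]

The orthogonal projection onto the line spanned by a nonzero vector u = (a, b) has matrix P = (u uᵀ) / (uᵀ u) = (1/(a² + b²)) · [[a², ab], [ab, b²]].
Here u = (4, 4), so a² + b² = 16 + 16 = 32.
P = (1/32) · [[16, 16], [16, 16]] = [[1/2, 1/2], [1/2, 1/2]].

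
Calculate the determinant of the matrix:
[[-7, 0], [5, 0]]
0

For a 2×2 matrix [[a, b], [c, d]], det = ad - bc
det = (-7)(0) - (0)(5) = 0 - 0 = 0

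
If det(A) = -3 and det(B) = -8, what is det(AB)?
24

Use the multiplicative property of determinants: det(AB) = det(A)*det(B).
det(AB) = (-3)*(-8) = 24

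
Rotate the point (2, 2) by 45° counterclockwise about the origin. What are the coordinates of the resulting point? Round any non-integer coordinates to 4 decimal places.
(0.0000, 2.8284)

Rotation matrix R(θ) = [[cos θ, -sin θ], [sin θ, cos θ]]; for θ = 45°:
R = [[√2/2, -√2/2], [√2/2, √2/2]]
Result: R × [2, 2]ᵀ = [√2/2·2 + (-√2/2)·2, √2/2·2 + (√2/2)·2]ᵀ = (0.0000, 2.8284)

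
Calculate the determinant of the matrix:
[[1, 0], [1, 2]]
2

For a 2×2 matrix [[a, b], [c, d]], det = ad - bc
det = (1)(2) - (0)(1) = 2 - 0 = 2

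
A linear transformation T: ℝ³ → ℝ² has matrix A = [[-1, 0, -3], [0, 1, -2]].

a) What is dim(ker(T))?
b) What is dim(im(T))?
dim(ker) = 1, dim(im) = 2

The two rows are not scalar multiples of one another (no single k satisfies row 2 = k × row 1), so they are linearly independent.
Thus rank(A) = 2.
dim(im(T)) = rank(A) = 2.
By the rank-nullity theorem applied to T: ℝ³ → ℝ², rank(A) + nullity(A) = 3 (the domain dimension), so dim(ker(T)) = 3 - 2 = 1.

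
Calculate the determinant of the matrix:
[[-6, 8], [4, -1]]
-26

For a 2×2 matrix [[a, b], [c, d]], det = ad - bc
det = (-6)(-1) - (8)(4) = 6 - 32 = -26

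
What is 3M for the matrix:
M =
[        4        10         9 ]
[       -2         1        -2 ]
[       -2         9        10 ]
3M =
[       12        30        27 ]
[       -6         3        -6 ]
[       -6        27        30 ]

Scalar multiplication is elementwise: (3M)[i][j] = 3 * M[i][j].
  (3M)[0][0] = 3 * (4) = 12
  (3M)[0][1] = 3 * (10) = 30
  (3M)[0][2] = 3 * (9) = 27
  (3M)[1][0] = 3 * (-2) = -6
  (3M)[1][1] = 3 * (1) = 3
  (3M)[1][2] = 3 * (-2) = -6
  (3M)[2][0] = 3 * (-2) = -6
  (3M)[2][1] = 3 * (9) = 27
  (3M)[2][2] = 3 * (10) = 30
3M =
[       12        30        27 ]
[       -6         3        -6 ]
[       -6        27        30 ]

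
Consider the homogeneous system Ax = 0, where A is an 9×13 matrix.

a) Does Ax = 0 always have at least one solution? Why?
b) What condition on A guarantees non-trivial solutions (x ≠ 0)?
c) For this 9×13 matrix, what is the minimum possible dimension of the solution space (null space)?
a) Yes, x = 0 is always a solution. b) When A has linearly dependent columns (rank < n). c) Minimum nullity = 4.

a) x = 0 satisfies A·0 = 0, so the zero vector is always a solution.
b) Non-trivial solutions exist iff the columns of A are linearly dependent, equivalently rank(A) < n (the number of columns).
c) By rank-nullity, rank(A) + nullity(A) = n = 13. Since A has only 9 rows, rank(A) ≤ 9, so nullity(A) ≥ 13 - 9 = 4.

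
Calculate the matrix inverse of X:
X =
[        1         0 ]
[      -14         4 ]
det(X) = 4
X⁻¹ =
[        1         0 ]
[      7/2       1/4 ]

For a 2×2 matrix X = [[a, b], [c, d]] with det(X) ≠ 0, X⁻¹ = (1/det(X)) * [[d, -b], [-c, a]].
det(X) = (1)*(4) - (0)*(-14) = 4 - 0 = 4.
X⁻¹ = (1/4) * [[4, 0], [14, 1]].
Dividing each entry by 4 and reducing:
X⁻¹ =
[        1         0 ]
[      7/2       1/4 ]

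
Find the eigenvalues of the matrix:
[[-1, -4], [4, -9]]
λ = -5 and λ = -5

Characteristic equation: det(A - λI) = 0
λ² - (trace)λ + (det) = 0
λ² - (-10)λ + (25) = 0
λ² + 10λ + 25 = 0
Solving: λ = -5, -5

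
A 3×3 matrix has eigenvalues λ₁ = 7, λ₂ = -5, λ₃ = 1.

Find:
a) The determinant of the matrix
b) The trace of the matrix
det = -35, trace = 3

Two standard eigenvalue identities:
- det(A) equals the product of the eigenvalues (counted with multiplicity).
- trace(A) equals the sum of the eigenvalues.
det(A) = (7)*(-5)*(1) = -35.
trace(A) = 7 - 5 + 1 = 3.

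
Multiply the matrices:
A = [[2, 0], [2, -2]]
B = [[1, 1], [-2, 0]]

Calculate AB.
[[2, 2], [6, 2]]

Each entry (i,j) of AB = sum over k of A[i][k]*B[k][j].
(AB)[0][0] = (2)*(1) + (0)*(-2) = 2
(AB)[0][1] = (2)*(1) + (0)*(0) = 2
(AB)[1][0] = (2)*(1) + (-2)*(-2) = 6
(AB)[1][1] = (2)*(1) + (-2)*(0) = 2
AB = [[2, 2], [6, 2]]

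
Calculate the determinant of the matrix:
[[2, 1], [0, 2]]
4

For a 2×2 matrix [[a, b], [c, d]], det = ad - bc
det = (2)(2) - (1)(0) = 4 - 0 = 4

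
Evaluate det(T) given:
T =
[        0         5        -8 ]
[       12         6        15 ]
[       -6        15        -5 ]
det(T) = -1878

Expand along row 0 (cofactor expansion): det(T) = a*(e*i - f*h) - b*(d*i - f*g) + c*(d*h - e*g), where the 3×3 is [[a, b, c], [d, e, f], [g, h, i]].
Minor M_00 = (6)*(-5) - (15)*(15) = -30 - 225 = -255.
Minor M_01 = (12)*(-5) - (15)*(-6) = -60 + 90 = 30.
Minor M_02 = (12)*(15) - (6)*(-6) = 180 + 36 = 216.
det(T) = (0)*(-255) - (5)*(30) + (-8)*(216) = 0 - 150 - 1728 = -1878.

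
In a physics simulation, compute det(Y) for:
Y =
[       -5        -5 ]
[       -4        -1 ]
det(Y) = -15

For a 2×2 matrix [[a, b], [c, d]], det = a*d - b*c.
det(Y) = (-5)*(-1) - (-5)*(-4) = 5 - 20 = -15.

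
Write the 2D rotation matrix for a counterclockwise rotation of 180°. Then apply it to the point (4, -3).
R = [[-1, 0], [0, -1]]; R·(4, -3) = (-4, 3)

Rotation matrix formula: R(θ) = [[cos θ, -sin θ], [sin θ, cos θ]]
For θ = 180°:
cos(180°) = -1
sin(180°) = 0
R = [[-1, 0], [0, -1]]
Apply to (4, -3): [-1·4 + (0)·-3, 0·4 + -1·-3] = (-4, 3)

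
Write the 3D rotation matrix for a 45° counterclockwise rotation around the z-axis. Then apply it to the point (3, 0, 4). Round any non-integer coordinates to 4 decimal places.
R = [[√2/2, -√2/2, 0], [√2/2, √2/2, 0], [0, 0, 1]]; R·(3, 0, 4) = (2.1213, 2.1213, 4.0000)

Rotation matrix for 45° around z-axis:
cos(45°) = √2/2, sin(45°) = √2/2
R = [[√2/2, -√2/2, 0], [√2/2, √2/2, 0], [0, 0, 1]]
Apply to (3, 0, 4): R·[3, 0, 4]ᵀ = (2.1213, 2.1213, 4.0000)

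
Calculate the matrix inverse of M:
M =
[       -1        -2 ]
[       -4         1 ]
det(M) = -9
M⁻¹ =
[     -1/9      -2/9 ]
[     -4/9       1/9 ]

For a 2×2 matrix M = [[a, b], [c, d]] with det(M) ≠ 0, M⁻¹ = (1/det(M)) * [[d, -b], [-c, a]].
det(M) = (-1)*(1) - (-2)*(-4) = -1 - 8 = -9.
M⁻¹ = (1/-9) * [[1, 2], [4, -1]].
Dividing each entry by -9 and reducing:
M⁻¹ =
[     -1/9      -2/9 ]
[     -4/9       1/9 ]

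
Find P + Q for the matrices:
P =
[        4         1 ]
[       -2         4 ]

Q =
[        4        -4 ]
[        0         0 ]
P + Q =
[        8        -3 ]
[       -2         4 ]

Matrix addition is elementwise: (P+Q)[i][j] = P[i][j] + Q[i][j].
  (P+Q)[0][0] = (4) + (4) = 8
  (P+Q)[0][1] = (1) + (-4) = -3
  (P+Q)[1][0] = (-2) + (0) = -2
  (P+Q)[1][1] = (4) + (0) = 4
P + Q =
[        8        -3 ]
[       -2         4 ]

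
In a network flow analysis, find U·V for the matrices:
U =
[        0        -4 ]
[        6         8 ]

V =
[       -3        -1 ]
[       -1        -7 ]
UV =
[        4        28 ]
[      -26       -62 ]

Matrix multiplication: (UV)[i][j] = sum over k of U[i][k] * V[k][j].
  (UV)[0][0] = (0)*(-3) + (-4)*(-1) = 4
  (UV)[0][1] = (0)*(-1) + (-4)*(-7) = 28
  (UV)[1][0] = (6)*(-3) + (8)*(-1) = -26
  (UV)[1][1] = (6)*(-1) + (8)*(-7) = -62
UV =
[        4        28 ]
[      -26       -62 ]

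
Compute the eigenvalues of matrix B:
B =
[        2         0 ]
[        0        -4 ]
λ = -4, 2

Solve det(B - λI) = 0. For a 2×2 matrix the characteristic equation is λ² - (trace)λ + det = 0.
trace(B) = a + d = 2 - 4 = -2.
det(B) = a*d - b*c = (2)*(-4) - (0)*(0) = -8 - 0 = -8.
Characteristic equation: λ² - (-2)λ + (-8) = 0.
Discriminant = (-2)² - 4*(-8) = 4 + 32 = 36.
λ = (-2 ± √36) / 2 = (-2 ± 6) / 2 = -4, 2.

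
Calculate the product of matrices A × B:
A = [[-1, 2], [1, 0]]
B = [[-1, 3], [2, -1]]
[[5, -5], [-1, 3]]

Matrix multiplication:
C[0][0] = -1×-1 + 2×2 = 5
C[0][1] = -1×3 + 2×-1 = -5
C[1][0] = 1×-1 + 0×2 = -1
C[1][1] = 1×3 + 0×-1 = 3
Result: [[5, -5], [-1, 3]]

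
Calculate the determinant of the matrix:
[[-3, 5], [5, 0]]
-25

For a 2×2 matrix [[a, b], [c, d]], det = ad - bc
det = (-3)(0) - (5)(5) = 0 - 25 = -25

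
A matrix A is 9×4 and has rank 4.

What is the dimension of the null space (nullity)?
0

The rank-nullity theorem for an m×n matrix states:
rank(A) + nullity(A) = n (the number of columns).
Here n = 4 and rank(A) = 4, so nullity(A) = 4 - 4 = 0.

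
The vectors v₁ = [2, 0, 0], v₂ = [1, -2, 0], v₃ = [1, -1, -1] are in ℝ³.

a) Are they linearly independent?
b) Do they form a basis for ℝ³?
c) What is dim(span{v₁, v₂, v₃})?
Yes independent, yes basis, dim = 3

Stack v₁, v₂, v₃ as rows of a 3×3 matrix.
[[2, 0, 0]; [1, -2, 0]; [1, -1, -1]] is already lower triangular with nonzero diagonal entries (2, -2, -1), so its determinant is the product of the diagonal entries, det = (2)·(-2)·(-1) = 4 ≠ 0, and the rows are linearly independent.
Three linearly independent vectors in ℝ³ form a basis for ℝ³, so dim(span{v₁,v₂,v₃}) = 3.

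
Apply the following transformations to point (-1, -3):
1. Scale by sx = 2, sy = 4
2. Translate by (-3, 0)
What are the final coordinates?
(-5, -12)

Step 1: Scale (-1, -3) by (sx, sy) = (2, 4) → (-2, -12)
Step 2: Translate by (-3, 0) → (-5, -12)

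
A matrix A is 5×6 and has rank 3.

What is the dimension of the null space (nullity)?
3

The rank-nullity theorem for an m×n matrix states:
rank(A) + nullity(A) = n (the number of columns).
Here n = 6 and rank(A) = 3, so nullity(A) = 6 - 3 = 3.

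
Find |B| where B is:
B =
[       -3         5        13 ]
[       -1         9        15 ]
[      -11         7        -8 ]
det(B) = 862

Expand along row 0 (cofactor expansion): det(B) = a*(e*i - f*h) - b*(d*i - f*g) + c*(d*h - e*g), where the 3×3 is [[a, b, c], [d, e, f], [g, h, i]].
Minor M_00 = (9)*(-8) - (15)*(7) = -72 - 105 = -177.
Minor M_01 = (-1)*(-8) - (15)*(-11) = 8 + 165 = 173.
Minor M_02 = (-1)*(7) - (9)*(-11) = -7 + 99 = 92.
det(B) = (-3)*(-177) - (5)*(173) + (13)*(92) = 531 - 865 + 1196 = 862.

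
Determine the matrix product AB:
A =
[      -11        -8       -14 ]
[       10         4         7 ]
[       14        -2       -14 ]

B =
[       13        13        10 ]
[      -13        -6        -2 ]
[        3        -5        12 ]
AB =
[      -81       -25      -262 ]
[       99        71       176 ]
[      166       264       -24 ]

Matrix multiplication: (AB)[i][j] = sum over k of A[i][k] * B[k][j].
  (AB)[0][0] = (-11)*(13) + (-8)*(-13) + (-14)*(3) = -81
  (AB)[0][1] = (-11)*(13) + (-8)*(-6) + (-14)*(-5) = -25
  (AB)[0][2] = (-11)*(10) + (-8)*(-2) + (-14)*(12) = -262
  (AB)[1][0] = (10)*(13) + (4)*(-13) + (7)*(3) = 99
  (AB)[1][1] = (10)*(13) + (4)*(-6) + (7)*(-5) = 71
  (AB)[1][2] = (10)*(10) + (4)*(-2) + (7)*(12) = 176
  (AB)[2][0] = (14)*(13) + (-2)*(-13) + (-14)*(3) = 166
  (AB)[2][1] = (14)*(13) + (-2)*(-6) + (-14)*(-5) = 264
  (AB)[2][2] = (14)*(10) + (-2)*(-2) + (-14)*(12) = -24
AB =
[      -81       -25      -262 ]
[       99        71       176 ]
[      166       264       -24 ]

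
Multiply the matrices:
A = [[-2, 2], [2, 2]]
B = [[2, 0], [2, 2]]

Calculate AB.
[[0, 4], [8, 4]]

Each entry (i,j) of AB = sum over k of A[i][k]*B[k][j].
(AB)[0][0] = (-2)*(2) + (2)*(2) = 0
(AB)[0][1] = (-2)*(0) + (2)*(2) = 4
(AB)[1][0] = (2)*(2) + (2)*(2) = 8
(AB)[1][1] = (2)*(0) + (2)*(2) = 4
AB = [[0, 4], [8, 4]]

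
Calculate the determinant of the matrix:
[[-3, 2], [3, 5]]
-21

For a 2×2 matrix [[a, b], [c, d]], det = ad - bc
det = (-3)(5) - (2)(3) = -15 - 6 = -21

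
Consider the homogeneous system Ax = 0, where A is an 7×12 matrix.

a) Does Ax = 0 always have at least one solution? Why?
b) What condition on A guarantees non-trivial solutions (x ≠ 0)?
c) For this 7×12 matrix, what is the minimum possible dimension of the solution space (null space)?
a) Yes, x = 0 is always a solution. b) When A has linearly dependent columns (rank < n). c) Minimum nullity = 5.

a) x = 0 satisfies A·0 = 0, so the zero vector is always a solution.
b) Non-trivial solutions exist iff the columns of A are linearly dependent, equivalently rank(A) < n (the number of columns).
c) By rank-nullity, rank(A) + nullity(A) = n = 12. Since A has only 7 rows, rank(A) ≤ 7, so nullity(A) ≥ 12 - 7 = 5.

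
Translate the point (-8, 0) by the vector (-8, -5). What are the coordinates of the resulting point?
(-16, -5)

Translation by (-8, -5):
x' = -8 + -8 = -16
y' = 0 + -5 = -5
Homogeneous matrix: [[1, 0, -8], [0, 1, -5], [0, 0, 1]]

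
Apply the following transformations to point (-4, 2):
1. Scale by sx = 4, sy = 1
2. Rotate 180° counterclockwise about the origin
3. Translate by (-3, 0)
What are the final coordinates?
(13, -2)

Step 1: Scale → (-16, 2)
Step 2: Rotate 180° → (16, -2)
Step 3: Translate → (13, -2)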